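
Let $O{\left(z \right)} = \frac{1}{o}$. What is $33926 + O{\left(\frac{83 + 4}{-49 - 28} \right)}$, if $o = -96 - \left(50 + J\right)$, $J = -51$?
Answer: $\frac{3222969}{95} \approx 33926.0$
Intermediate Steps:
$o = -95$ ($o = -96 - -1 = -96 + \left(-50 + 51\right) = -96 + 1 = -95$)
$O{\left(z \right)} = - \frac{1}{95}$ ($O{\left(z \right)} = \frac{1}{-95} = - \frac{1}{95}$)
$33926 + O{\left(\frac{83 + 4}{-49 - 28} \right)} = 33926 - \frac{1}{95} = \frac{3222969}{95}$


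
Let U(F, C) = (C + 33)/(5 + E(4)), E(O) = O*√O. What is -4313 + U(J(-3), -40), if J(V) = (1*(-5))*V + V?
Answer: -56076/13 ≈ -4313.5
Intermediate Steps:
E(O) = O^(3/2)
J(V) = -4*V (J(V) = -5*V + V = -4*V)
U(F, C) = 33/13 + C/13 (U(F, C) = (C + 33)/(5 + 4^(3/2)) = (33 + C)/(5 + 8) = (33 + C)/13 = (33 + C)*(1/13) = 33/13 + C/13)
-4313 + U(J(-3), -40) = -4313 + (33/13 + (1/13)*(-40)) = -4313 + (33/13 - 40/13) = -4313 - 7/13 = -56076/13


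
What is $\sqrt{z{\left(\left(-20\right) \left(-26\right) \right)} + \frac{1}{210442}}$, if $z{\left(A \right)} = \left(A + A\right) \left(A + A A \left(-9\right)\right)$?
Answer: $\frac{i \sqrt{112061019519738554358}}{210442} \approx 50303.0 i$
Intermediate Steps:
$z{\left(A \right)} = 2 A \left(A - 9 A^{2}\right)$ ($z{\left(A \right)} = 2 A \left(A + A^{2} \left(-9\right)\right) = 2 A \left(A - 9 A^{2}\right)$)
$\sqrt{z{\left(\left(-20\right) \left(-26\right) \right)} + \frac{1}{210442}} = \sqrt{\left(\left(-20\right) \left(-26\right)\right)^{2} \left(2 - 18 \left(\left(-20\right) \left(-26\right)\right)\right) + \frac{1}{210442}} = \sqrt{520^{2} \left(2 - 9360\right) + \frac{1}{210442}} = \sqrt{270400 \left(2 - 9360\right) + \frac{1}{210442}} = \sqrt{270400 \left(-9358\right) + \frac{1}{210442}} = \sqrt{-2530403200 + \frac{1}{210442}} = \sqrt{- \frac{532503110214399}{210442}} = \frac{i \sqrt{112061019519738554358}}{210442}$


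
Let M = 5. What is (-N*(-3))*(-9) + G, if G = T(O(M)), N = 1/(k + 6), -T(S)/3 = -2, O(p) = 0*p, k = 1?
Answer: 15/7 ≈ 2.1429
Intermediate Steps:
O(p) = 0
T(S) = 6 (T(S) = -3*(-2) = 6)
N = 1/7 (N = 1/(1 + 6) = 1/7 ≈ 0.14286)
G = 6
(-N*(-3))*(-9) + G = (-1*1/7*(-3))*(-9) + 6 = -1/7*(-3)*(-9) + 6 = (3/7)*(-9) + 6 = -27/7 + 6 = 15/7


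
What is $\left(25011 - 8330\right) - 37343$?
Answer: $-20662$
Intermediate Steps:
$\left(25011 - 8330\right) - 37343 = 16681 - 37343 = -20662$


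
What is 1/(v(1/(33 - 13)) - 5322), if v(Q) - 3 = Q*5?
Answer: -4/21275 ≈ -0.00018801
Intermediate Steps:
v(Q) = 3 + 5*Q (v(Q) = 3 + Q*5 = 3 + 5*Q)
1/(v(1/(33 - 13)) - 5322) = 1/((3 + 5/(33 - 13)) - 5322) = 1/((3 + 5/20) - 5322) = 1/((3 + 5*(1/20)) - 5322) = 1/((3 + 1/4) - 5322) = 1/(13/4 - 5322) = 1/(-21275/4) = -4/21275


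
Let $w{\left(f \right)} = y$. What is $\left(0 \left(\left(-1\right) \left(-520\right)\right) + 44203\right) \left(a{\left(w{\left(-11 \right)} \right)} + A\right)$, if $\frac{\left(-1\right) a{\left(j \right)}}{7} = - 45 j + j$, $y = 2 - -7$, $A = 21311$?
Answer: $1064540849$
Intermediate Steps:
$y = 9$ ($y = 2 + 7 = 9$)
$w{\left(f \right)} = 9$
$a{\left(j \right)} = 308 j$ ($a{\left(j \right)} = - 7 \left(- 45 j + j\right) = - 7 \left(- 44 j\right) = 308 j$)
$\left(0 \left(\left(-1\right) \left(-520\right)\right) + 44203\right) \left(a{\left(w{\left(-11 \right)} \right)} + A\right) = \left(0 \left(\left(-1\right) \left(-520\right)\right) + 44203\right) \left(308 \cdot 9 + 21311\right) = \left(0 \cdot 520 + 44203\right) \left(2772 + 21311\right) = \left(0 + 44203\right) 24083 = 44203 \cdot 24083 = 1064540849$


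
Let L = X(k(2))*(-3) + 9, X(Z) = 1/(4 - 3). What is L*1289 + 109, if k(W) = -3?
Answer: 7843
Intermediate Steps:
X(Z) = 1 (X(Z) = 1/1 = 1)
L = 6 (L = 1*(-3) + 9 = -3 + 9 = 6)
L*1289 + 109 = 6*1289 + 109 = 7734 + 109 = 7843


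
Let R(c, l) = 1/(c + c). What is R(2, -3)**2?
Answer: 1/16 ≈ 0.062500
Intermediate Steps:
R(c, l) = 1/(2*c)
R(2, -3)**2 = ((1/2)/2)**2 = ((1/2)*(1/2))**2 = (1/4)**2 = 1/16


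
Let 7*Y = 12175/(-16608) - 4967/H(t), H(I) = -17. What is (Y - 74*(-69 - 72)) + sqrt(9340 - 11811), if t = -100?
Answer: 20703541729/1976352 + I*sqrt(2471) ≈ 10476.0 + 49.709*I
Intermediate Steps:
Y = 82284961/1976352 (Y = (12175/(-16608) - 4967/(-17))/7 = (12175*(-1/16608) - 4967*(-1/17))/7 = (-12175/16608 + 4967/17)/7 = (1/7)*(82284961/282336) = 82284961/1976352 ≈ 41.635)
(Y - 74*(-69 - 72)) + sqrt(9340 - 11811) = (82284961/1976352 - 74*(-69 - 72)) + sqrt(9340 - 11811) = (82284961/1976352 - 74*(-141)) + sqrt(-2471) = (82284961/1976352 + 10434) + I*sqrt(2471) = 20703541729/1976352 + I*sqrt(2471)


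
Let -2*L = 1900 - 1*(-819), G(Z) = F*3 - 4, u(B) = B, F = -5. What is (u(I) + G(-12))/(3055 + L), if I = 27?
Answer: 16/3391 ≈ 0.0047184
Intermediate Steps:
G(Z) = -19 (G(Z) = -5*3 - 4 = -15 - 4 = -19)
L = -2719/2 (L = -(1900 - 1*(-819))/2 = -(1900 + 819)/2 = -½*2719 = -2719/2 ≈ -1359.5)
(u(I) + G(-12))/(3055 + L) = (27 - 19)/(3055 - 2719/2) = 8/(3391/2) = 8*(2/3391) = 16/3391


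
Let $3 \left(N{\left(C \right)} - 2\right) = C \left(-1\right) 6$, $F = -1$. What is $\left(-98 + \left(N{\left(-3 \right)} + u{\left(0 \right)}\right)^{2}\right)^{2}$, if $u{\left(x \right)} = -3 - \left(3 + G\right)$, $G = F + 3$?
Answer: $9604$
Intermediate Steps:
$G = 2$ ($G = -1 + 3 = 2$)
$N{\left(C \right)} = 2 - 2 C$ ($N{\left(C \right)} = 2 + \frac{C \left(-1\right) 6}{3} = 2 + \frac{- C 6}{3} = 2 + \frac{\left(-6\right) C}{3} = 2 - 2 C$)
$u{\left(x \right)} = -8$ ($u{\left(x \right)} = -3 - \left(3 + 2\right) = -3 - 5 = -8$)
$\left(-98 + \left(N{\left(-3 \right)} + u{\left(0 \right)}\right)^{2}\right)^{2} = \left(-98 + \left(\left(2 - -6\right) - 8\right)^{2}\right)^{2} = \left(-98 + \left(\left(2 + 6\right) - 8\right)^{2}\right)^{2} = \left(-98 + \left(8 - 8\right)^{2}\right)^{2} = \left(-98 + 0^{2}\right)^{2} = \left(-98 + 0\right)^{2} = \left(-98\right)^{2} = 9604$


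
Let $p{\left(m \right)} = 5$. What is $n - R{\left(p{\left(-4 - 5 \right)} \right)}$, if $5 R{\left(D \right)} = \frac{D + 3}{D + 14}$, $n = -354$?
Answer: $- \frac{33638}{95} \approx -354.08$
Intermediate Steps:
$R{\left(D \right)} = \frac{3 + D}{5 \left(14 + D\right)}$ ($R{\left(D \right)} = \frac{\left(D + 3\right) \frac{1}{D + 14}}{5} = \frac{\left(3 + D\right) \frac{1}{14 + D}}{5} = \frac{\frac{1}{14 + D} \left(3 + D\right)}{5} = \frac{3 + D}{5 \left(14 + D\right)}$)
$n - R{\left(p{\left(-4 - 5 \right)} \right)} = -354 - \frac{3 + 5}{5 \left(14 + 5\right)} = -354 - \frac{1}{5} \cdot \frac{1}{19} \cdot 8 = -354 - \frac{8}{95} = - \frac{33638}{95}$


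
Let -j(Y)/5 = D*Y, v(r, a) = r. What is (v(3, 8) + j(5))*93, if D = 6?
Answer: -13671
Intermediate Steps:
j(Y) = -30*Y
(v(3, 8) + j(5))*93 = (3 - 30*5)*93 = (3 - 150)*93 = -147*93 = -13671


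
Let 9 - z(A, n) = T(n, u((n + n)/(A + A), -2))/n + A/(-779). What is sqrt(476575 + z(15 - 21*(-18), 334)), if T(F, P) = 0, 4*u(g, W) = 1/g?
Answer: 7*sqrt(5902265659)/779 ≈ 690.35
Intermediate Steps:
u(g, W) = 1/(4*g)
z(A, n) = 9 + A/779 (z(A, n) = 9 - (0/n + A/(-779)) = 9 - (0 + A*(-1/779)) = 9 - (0 - A/779) = 9 - (-1)*A/779 = 9 + A/779)
sqrt(476575 + z(15 - 21*(-18), 334)) = sqrt(476575 + (9 + (15 - 21*(-18))/779)) = sqrt(476575 + (9 + (15 + 378)/779)) = sqrt(476575 + (9 + (1/779)*393)) = sqrt(476575 + (9 + 393/779)) = sqrt(476575 + 7404/779) = sqrt(371259329/779) = 7*sqrt(5902265659)/779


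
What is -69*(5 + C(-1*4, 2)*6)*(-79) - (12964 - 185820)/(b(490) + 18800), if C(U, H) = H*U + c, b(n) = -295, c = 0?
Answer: -4337269609/18505 ≈ -2.3438e+5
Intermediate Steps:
C(U, H) = H*U (C(U, H) = H*U + 0 = H*U)
-69*(5 + C(-1*4, 2)*6)*(-79) - (12964 - 185820)/(b(490) + 18800) = -69*(5 + (2*(-1*4))*6)*(-79) - (12964 - 185820)/(-295 + 18800) = -69*(5 + (2*(-4))*6)*(-79) - (-172856)/18505 = -69*(5 - 8*6)*(-79) - (-172856)/18505 = -69*(5 - 48)*(-79) - 1*(-172856/18505) = -69*(-43)*(-79) + 172856/18505 = 2967*(-79) + 172856/18505 = -234393 + 172856/18505 = -4337269609/18505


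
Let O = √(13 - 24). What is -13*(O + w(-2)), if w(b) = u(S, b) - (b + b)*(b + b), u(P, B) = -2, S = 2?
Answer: 234 - 13*I*√11 ≈ 234.0 - 43.116*I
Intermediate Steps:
O = I*√11 (O = √(-11) = I*√11 ≈ 3.3166*I)
w(b) = -2 - 4*b² (w(b) = -2 - (b + b)*(b + b) = -2 - 2*b*2*b = -2 - 4*b²)
-13*(O + w(-2)) = -13*(I*√11 + (-2 - 4*(-2)²)) = -13*(I*√11 + (-2 - 4*4)) = -13*(I*√11 + (-2 - 16)) = -13*(I*√11 - 18) = -13*(-18 + I*√11) = 234 - 13*I*√11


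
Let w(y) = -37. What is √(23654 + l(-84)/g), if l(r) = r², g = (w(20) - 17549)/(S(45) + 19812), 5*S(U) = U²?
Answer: √14835641438/977 ≈ 124.67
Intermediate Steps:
S(U) = U²/5
g = -5862/6739 (g = (-37 - 17549)/((⅕)*45² + 19812) = -17586/((⅕)*2025 + 19812) = -17586/(405 + 19812) = -17586/20217 = -17586*1/20217 = -5862/6739 ≈ -0.86986)
√(23654 + l(-84)/g) = √(23654 + (-84)²/(-5862/6739)) = √(23654 + 7056*(-6739/5862)) = √(23654 - 7925064/977) = √(15184894/977) = √14835641438/977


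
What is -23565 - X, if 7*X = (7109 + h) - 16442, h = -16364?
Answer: -19894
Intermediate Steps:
X = -3671 (X = ((7109 - 16364) - 16442)/7 = (-9255 - 16442)/7 = (1/7)*(-25697) = -3671)
-23565 - X = -23565 - 1*(-3671) = -23565 + 3671 = -19894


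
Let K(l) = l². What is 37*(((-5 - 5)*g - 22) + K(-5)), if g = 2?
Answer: -629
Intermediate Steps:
37*(((-5 - 5)*g - 22) + K(-5)) = 37*(((-5 - 5)*2 - 22) + (-5)²) = 37*((-10*2 - 22) + 25) = 37*((-20 - 22) + 25) = 37*(-42 + 25) = 37*(-17) = -629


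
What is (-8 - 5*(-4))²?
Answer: 144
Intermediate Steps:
(-8 - 5*(-4))² = (-8 + 20)² = 12² = 144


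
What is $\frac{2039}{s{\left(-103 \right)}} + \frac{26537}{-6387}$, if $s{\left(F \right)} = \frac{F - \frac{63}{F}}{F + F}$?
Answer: $\frac{138022064036}{33678651} \approx 4098.2$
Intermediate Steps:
$s{\left(F \right)} = \frac{F - \frac{63}{F}}{2 F}$
$\frac{2039}{s{\left(-103 \right)}} + \frac{26537}{-6387} = \frac{2039}{\frac{1}{2} \cdot \frac{1}{10609} \left(-63 + \left(-103\right)^{2}\right)} + \frac{26537}{-6387} = \frac{2039}{\frac{1}{2} \cdot \frac{1}{10609} \left(-63 + 10609\right)} + 26537 \left(- \frac{1}{6387}\right) = \frac{2039}{\frac{1}{2} \cdot \frac{1}{10609} \cdot 10546} - \frac{26537}{6387} = \frac{2039}{\frac{5273}{10609}} - \frac{26537}{6387} = 2039 \cdot \frac{10609}{5273} - \frac{26537}{6387} = \frac{21631751}{5273} - \frac{26537}{6387} = \frac{138022064036}{33678651}$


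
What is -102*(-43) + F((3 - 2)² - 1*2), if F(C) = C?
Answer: 4385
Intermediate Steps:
-102*(-43) + F((3 - 2)² - 1*2) = -102*(-43) + ((3 - 2)² - 1*2) = 4386 + (1² - 2) = 4386 + (1 - 2) = 4386 - 1 = 4385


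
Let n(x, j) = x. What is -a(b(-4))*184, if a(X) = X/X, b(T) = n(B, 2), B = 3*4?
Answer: -184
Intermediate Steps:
B = 12
b(T) = 12
a(X) = 1
-a(b(-4))*184 = -184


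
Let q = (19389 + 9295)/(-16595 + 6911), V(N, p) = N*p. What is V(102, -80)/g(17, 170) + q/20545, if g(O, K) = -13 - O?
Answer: 13529121869/49739445 ≈ 272.00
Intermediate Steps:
q = -7171/2421 (q = 28684/(-9684) = 28684*(-1/9684) = -7171/2421 ≈ -2.9620)
V(102, -80)/g(17, 170) + q/20545 = (102*(-80))/(-13 - 1*17) - 7171/2421/20545 = -8160/(-13 - 17) - 7171/2421*1/20545 = -8160/(-30) - 7171/49739445 = -8160*(-1/30) - 7171/49739445 = 272 - 7171/49739445 = 13529121869/49739445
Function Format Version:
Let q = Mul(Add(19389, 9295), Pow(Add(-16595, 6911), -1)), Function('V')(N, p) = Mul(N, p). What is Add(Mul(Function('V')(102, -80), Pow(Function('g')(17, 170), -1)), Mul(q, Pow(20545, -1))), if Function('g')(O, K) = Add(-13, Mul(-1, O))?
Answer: Rational(13529121869, 49739445) ≈ 272.00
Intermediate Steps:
q = Rational(-7171, 2421) (q = Mul(28684, Pow(-9684, -1)) = Mul(28684, Rational(-1, 9684)) = Rational(-7171, 2421) ≈ -2.9620)
Add(Mul(Function('V')(102, -80), Pow(Function('g')(17, 170), -1)), Mul(q, Pow(20545, -1))) = Add(Mul(Mul(102, -80), Pow(Add(-13, Mul(-1, 17)), -1)), Mul(Rational(-7171, 2421), Pow(20545, -1))) = Add(Mul(-8160, Pow(Add(-13, -17), -1)), Mul(Rational(-7171, 2421), Rational(1, 20545))) = Add(Mul(-8160, Pow(-30, -1)), Rational(-7171, 49739445)) = Add(Mul(-8160, Rational(-1, 30)), Rational(-7171, 49739445)) = Add(272, Rational(-7171, 49739445)) = Rational(13529121869, 49739445)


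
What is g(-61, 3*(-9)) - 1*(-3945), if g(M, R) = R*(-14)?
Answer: 4323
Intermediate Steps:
g(M, R) = -14*R
g(-61, 3*(-9)) - 1*(-3945) = -42*(-9) - 1*(-3945) = -14*(-27) + 3945 = 378 + 3945 = 4323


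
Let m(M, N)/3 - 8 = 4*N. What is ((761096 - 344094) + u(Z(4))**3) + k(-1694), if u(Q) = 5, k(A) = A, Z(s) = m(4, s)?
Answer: 415433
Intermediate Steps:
m(M, N) = 24 + 12*N (m(M, N) = 24 + 3*(4*N) = 24 + 12*N)
Z(s) = 24 + 12*s
((761096 - 344094) + u(Z(4))**3) + k(-1694) = ((761096 - 344094) + 5**3) - 1694 = (417002 + 125) - 1694 = 417127 - 1694 = 415433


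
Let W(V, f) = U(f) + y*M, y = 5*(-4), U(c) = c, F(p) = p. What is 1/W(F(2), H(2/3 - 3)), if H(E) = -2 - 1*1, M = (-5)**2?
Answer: -1/503 ≈ -0.0019881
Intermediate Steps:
M = 25
H(E) = -3 (H(E) = -2 - 1 = -3)
y = -20
W(V, f) = -500 + f (W(V, f) = f - 20*25 = f - 500 = -500 + f)
1/W(F(2), H(2/3 - 3)) = 1/(-500 - 3) = 1/(-503) = -1/503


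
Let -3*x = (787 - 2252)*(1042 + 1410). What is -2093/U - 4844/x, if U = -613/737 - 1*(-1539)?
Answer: -277877942027/203610150670 ≈ -1.3648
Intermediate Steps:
U = 1133630/737 (U = -613*1/737 + 1539 = -613/737 + 1539 = 1133630/737 ≈ 1538.2)
x = 3592180/3 (x = -(787 - 2252)*(1042 + 1410)/3 = -(-1465)*2452/3 = -1/3*(-3592180) = 3592180/3 ≈ 1.1974e+6)
-2093/U - 4844/x = -2093/1133630/737 - 4844/3592180/3 = -2093*737/1133630 - 4844*3/3592180 = -1542541/1133630 - 3633/898045 = -277877942027/203610150670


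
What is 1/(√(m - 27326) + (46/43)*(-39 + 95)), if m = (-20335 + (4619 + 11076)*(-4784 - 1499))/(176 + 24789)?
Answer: 276532312/160940870073 - 1849*I*√779732454146/321881740146 ≈ 0.0017182 - 0.0050724*I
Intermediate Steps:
m = -19726404/4993 (m = (-20335 + 15695*(-6283))/24965 = (-20335 - 98611685)*(1/24965) = -98632020*1/24965 = -19726404/4993 ≈ -3950.8)
1/(√(m - 27326) + (46/43)*(-39 + 95)) = 1/(√(-19726404/4993 - 27326) + (46/43)*(-39 + 95)) = 1/(√(-156165122/4993) + (46*(1/43))*56) = 1/(I*√779732454146/4993 + (46/43)*56) = 1/(I*√779732454146/4993 + 2576/43) = 1/(2576/43 + I*√779732454146/4993)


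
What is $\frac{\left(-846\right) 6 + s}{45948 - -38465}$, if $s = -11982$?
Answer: $- \frac{17058}{84413} \approx -0.20208$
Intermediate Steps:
$\frac{\left(-846\right) 6 + s}{45948 - -38465} = \frac{\left(-846\right) 6 - 11982}{45948 - -38465} = \frac{-5076 - 11982}{45948 + 38465} = - \frac{17058}{84413}$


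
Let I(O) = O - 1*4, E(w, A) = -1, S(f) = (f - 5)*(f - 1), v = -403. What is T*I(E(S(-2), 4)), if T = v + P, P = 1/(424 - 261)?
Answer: 328440/163 ≈ 2015.0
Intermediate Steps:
S(f) = (-1 + f)*(-5 + f) (S(f) = (-5 + f)*(-1 + f) = (-1 + f)*(-5 + f))
P = 1/163 ≈ 0.0061350
I(O) = -4 + O (I(O) = O - 4 = -4 + O)
T = -65688/163 (T = -403 + 1/163 = -65688/163 ≈ -402.99)
T*I(E(S(-2), 4)) = -65688*(-4 - 1)/163 = -65688/163*(-5) = 328440/163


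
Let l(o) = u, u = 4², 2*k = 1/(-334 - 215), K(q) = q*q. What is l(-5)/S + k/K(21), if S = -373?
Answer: -7747861/180613314 ≈ -0.042898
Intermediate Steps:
K(q) = q²
k = -1/1098 (k = 1/(2*(-334 - 215)) = (½)/(-549) = (½)*(-1/549) = -1/1098 ≈ -0.00091075)
u = 16
l(o) = 16
l(-5)/S + k/K(21) = 16/(-373) - 1/(1098*(21²)) = 16*(-1/373) - 1/1098/441 = -16/373 - 1/1098*1/441 = -16/373 - 1/484218 = -7747861/180613314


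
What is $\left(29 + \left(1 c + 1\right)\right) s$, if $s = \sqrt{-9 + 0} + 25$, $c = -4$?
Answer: $650 + 78 i \approx 650.0 + 78.0 i$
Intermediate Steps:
$s = 25 + 3 i$ ($s = \sqrt{-9} + 25 = 3 i + 25 = 25 + 3 i \approx 25.0 + 3.0 i$)
$\left(29 + \left(1 c + 1\right)\right) s = \left(29 + \left(1 \left(-4\right) + 1\right)\right) \left(25 + 3 i\right) = \left(29 + \left(-4 + 1\right)\right) \left(25 + 3 i\right) = \left(29 - 3\right) \left(25 + 3 i\right) = 26 \left(25 + 3 i\right) = 650 + 78 i$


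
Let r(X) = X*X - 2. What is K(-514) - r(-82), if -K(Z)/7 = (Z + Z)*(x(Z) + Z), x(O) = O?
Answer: -7404210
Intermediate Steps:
r(X) = -2 + X**2 (r(X) = X**2 - 2 = -2 + X**2)
K(Z) = -28*Z**2 (K(Z) = -7*(Z + Z)*(Z + Z) = -7*2*Z*2*Z = -28*Z**2)
K(-514) - r(-82) = -28*(-514)**2 - (-2 + (-82)**2) = -28*264196 - (-2 + 6724) = -7397488 - 1*6722 = -7397488 - 6722 = -7404210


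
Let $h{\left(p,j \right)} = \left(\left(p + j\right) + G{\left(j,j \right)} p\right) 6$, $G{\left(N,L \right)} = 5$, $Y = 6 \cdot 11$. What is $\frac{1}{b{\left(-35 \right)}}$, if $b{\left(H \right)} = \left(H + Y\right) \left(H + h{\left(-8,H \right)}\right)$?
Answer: $- \frac{1}{16523} \approx -6.0522 \cdot 10^{-5}$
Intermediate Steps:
$Y = 66$
$h{\left(p,j \right)} = 6 j + 36 p$ ($h{\left(p,j \right)} = \left(\left(p + j\right) + 5 p\right) 6 = \left(\left(j + p\right) + 5 p\right) 6 = \left(j + 6 p\right) 6 = 6 j + 36 p$)
$b{\left(H \right)} = \left(-288 + 7 H\right) \left(66 + H\right)$ ($b{\left(H \right)} = \left(H + 66\right) \left(H + \left(6 H + 36 \left(-8\right)\right)\right) = \left(66 + H\right) \left(H + \left(6 H - 288\right)\right) = \left(66 + H\right) \left(H + \left(-288 + 6 H\right)\right) = \left(66 + H\right) \left(-288 + 7 H\right) = \left(-288 + 7 H\right) \left(66 + H\right)$)
$\frac{1}{b{\left(-35 \right)}} = \frac{1}{-19008 + 7 \left(-35\right)^{2} + 174 \left(-35\right)} = \frac{1}{-19008 + 7 \cdot 1225 - 6090} = \frac{1}{-19008 + 8575 - 6090} = \frac{1}{-16523} = - \frac{1}{16523}$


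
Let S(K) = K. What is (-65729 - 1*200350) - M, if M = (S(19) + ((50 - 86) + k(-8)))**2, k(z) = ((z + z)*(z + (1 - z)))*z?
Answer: -278400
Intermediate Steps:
k(z) = 2*z**2 (k(z) = ((2*z)*1)*z = (2*z)*z = 2*z**2)
M = 12321 (M = (19 + ((50 - 86) + 2*(-8)**2))**2 = (19 + (-36 + 2*64))**2 = (19 + (-36 + 128))**2 = (19 + 92)**2 = 111**2 = 12321)
(-65729 - 1*200350) - M = (-65729 - 1*200350) - 1*12321 = (-65729 - 200350) - 12321 = -266079 - 12321 = -278400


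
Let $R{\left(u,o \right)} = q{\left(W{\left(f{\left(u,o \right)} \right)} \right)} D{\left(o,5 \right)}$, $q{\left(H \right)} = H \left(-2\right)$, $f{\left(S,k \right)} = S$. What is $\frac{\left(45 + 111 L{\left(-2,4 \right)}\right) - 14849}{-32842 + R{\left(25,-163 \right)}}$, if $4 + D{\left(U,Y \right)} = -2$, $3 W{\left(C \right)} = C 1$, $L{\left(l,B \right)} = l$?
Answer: $\frac{7513}{16371} \approx 0.45892$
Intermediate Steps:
$W{\left(C \right)} = \frac{C}{3}$ ($W{\left(C \right)} = \frac{C 1}{3} = \frac{C}{3}$)
$D{\left(U,Y \right)} = -6$ ($D{\left(U,Y \right)} = -4 - 2 = -6$)
$q{\left(H \right)} = - 2 H$
$R{\left(u,o \right)} = 4 u$ ($R{\left(u,o \right)} = - 2 \frac{u}{3} \left(-6\right) = - \frac{2 u}{3} \left(-6\right) = 4 u$)
$\frac{\left(45 + 111 L{\left(-2,4 \right)}\right) - 14849}{-32842 + R{\left(25,-163 \right)}} = \frac{\left(45 + 111 \left(-2\right)\right) - 14849}{-32842 + 4 \cdot 25} = \frac{\left(45 - 222\right) - 14849}{-32842 + 100} = \frac{-177 - 14849}{-32742} = \left(-15026\right) \left(- \frac{1}{32742}\right) = \frac{7513}{16371}$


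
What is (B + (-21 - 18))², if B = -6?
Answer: 2025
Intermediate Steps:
(B + (-21 - 18))² = (-6 + (-21 - 18))² = (-6 - 39)² = (-45)² = 2025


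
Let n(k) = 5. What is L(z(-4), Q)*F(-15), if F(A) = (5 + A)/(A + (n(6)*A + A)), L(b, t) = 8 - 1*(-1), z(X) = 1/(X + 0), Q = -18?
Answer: 6/7 ≈ 0.85714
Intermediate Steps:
z(X) = 1/X
L(b, t) = 9 (L(b, t) = 8 + 1 = 9)
F(A) = (5 + A)/(7*A) (F(A) = (5 + A)/(A + (5*A + A)) = (5 + A)/(A + 6*A) = (5 + A)/((7*A)) = (5 + A)*(1/(7*A)) = (5 + A)/(7*A))
L(z(-4), Q)*F(-15) = 9*((1/7)*(5 - 15)/(-15)) = 9*((1/7)*(-1/15)*(-10)) = 9*(2/21) = 6/7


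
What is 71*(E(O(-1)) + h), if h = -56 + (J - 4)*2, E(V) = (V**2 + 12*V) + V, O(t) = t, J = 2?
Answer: -5112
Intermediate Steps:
E(V) = V**2 + 13*V
h = -60 (h = -56 + (2 - 4)*2 = -56 - 2*2 = -56 - 4 = -60)
71*(E(O(-1)) + h) = 71*(-(13 - 1) - 60) = 71*(-1*12 - 60) = 71*(-12 - 60) = 71*(-72) = -5112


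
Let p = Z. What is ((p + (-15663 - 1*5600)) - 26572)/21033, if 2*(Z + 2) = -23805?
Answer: -119479/42066 ≈ -2.8403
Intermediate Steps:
Z = -23809/2 (Z = -2 + (½)*(-23805) = -2 - 23805/2 = -23809/2 ≈ -11905.)
p = -23809/2 ≈ -11905.
((p + (-15663 - 1*5600)) - 26572)/21033 = ((-23809/2 + (-15663 - 1*5600)) - 26572)/21033 = ((-23809/2 + (-15663 - 5600)) - 26572)*(1/21033) = ((-23809/2 - 21263) - 26572)*(1/21033) = (-66335/2 - 26572)*(1/21033) = -119479/2*1/21033 = -119479/42066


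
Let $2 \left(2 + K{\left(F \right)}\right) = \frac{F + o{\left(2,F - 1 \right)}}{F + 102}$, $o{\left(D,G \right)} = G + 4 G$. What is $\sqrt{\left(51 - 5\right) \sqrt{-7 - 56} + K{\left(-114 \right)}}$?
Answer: $\frac{\sqrt{3846 + 19872 i \sqrt{7}}}{12} \approx 14.014 + 13.027 i$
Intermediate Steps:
$o{\left(D,G \right)} = 5 G$
$K{\left(F \right)} = -2 + \frac{-5 + 6 F}{2 \left(102 + F\right)}$ ($K{\left(F \right)} = -2 + \frac{\left(F + 5 \left(F - 1\right)\right) \frac{1}{F + 102}}{2} = -2 + \frac{\left(F + 5 \left(F - 1\right)\right) \frac{1}{102 + F}}{2} = -2 + \frac{\left(F + 5 \left(-1 + F\right)\right) \frac{1}{102 + F}}{2} = -2 + \frac{\left(F + \left(-5 + 5 F\right)\right) \frac{1}{102 + F}}{2} = -2 + \frac{\left(-5 + 6 F\right) \frac{1}{102 + F}}{2} = -2 + \frac{\frac{1}{102 + F} \left(-5 + 6 F\right)}{2} = -2 + \frac{-5 + 6 F}{2 \left(102 + F\right)}$)
$\sqrt{\left(51 - 5\right) \sqrt{-7 - 56} + K{\left(-114 \right)}} = \sqrt{\left(51 - 5\right) \sqrt{-7 - 56} + \frac{- \frac{413}{2} - 114}{102 - 114}} = \sqrt{46 \sqrt{-63} + \frac{1}{-12} \left(- \frac{641}{2}\right)} = \sqrt{46 \cdot 3 i \sqrt{7} - - \frac{641}{24}} = \sqrt{138 i \sqrt{7} + \frac{641}{24}} = \sqrt{\frac{641}{24} + 138 i \sqrt{7}}$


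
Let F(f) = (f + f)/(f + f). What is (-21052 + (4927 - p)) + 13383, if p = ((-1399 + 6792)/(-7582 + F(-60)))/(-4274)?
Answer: -88844079341/32401194 ≈ -2742.0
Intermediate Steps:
F(f) = 1 (F(f) = (2*f)/((2*f)) = (2*f)*(1/(2*f)) = 1)
p = 5393/32401194 (p = ((-1399 + 6792)/(-7582 + 1))/(-4274) = (5393/(-7581))*(-1/4274) = (5393*(-1/7581))*(-1/4274) = -5393/7581*(-1/4274) = 5393/32401194 ≈ 0.00016644)
(-21052 + (4927 - p)) + 13383 = (-21052 + (4927 - 1*5393/32401194)) + 13383 = (-21052 + (4927 - 5393/32401194)) + 13383 = (-21052 + 159640677445/32401194) + 13383 = -522469258643/32401194 + 13383 = -88844079341/32401194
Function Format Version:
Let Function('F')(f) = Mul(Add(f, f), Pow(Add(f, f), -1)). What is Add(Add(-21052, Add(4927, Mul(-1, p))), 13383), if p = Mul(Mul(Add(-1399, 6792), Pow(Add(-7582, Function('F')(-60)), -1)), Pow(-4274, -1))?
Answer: Rational(-88844079341, 32401194) ≈ -2742.0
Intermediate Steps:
Function('F')(f) = 1 (Function('F')(f) = Mul(Mul(2, f), Pow(Mul(2, f), -1)) = Mul(Mul(2, f), Mul(Rational(1, 2), Pow(f, -1))) = 1)
p = Rational(5393, 32401194) (p = Mul(Mul(Add(-1399, 6792), Pow(Add(-7582, 1), -1)), Pow(-4274, -1)) = Mul(Mul(5393, Pow(-7581, -1)), Rational(-1, 4274)) = Mul(Mul(5393, Rational(-1, 7581)), Rational(-1, 4274)) = Mul(Rational(-5393, 7581), Rational(-1, 4274)) = Rational(5393, 32401194) ≈ 0.00016644)
Add(Add(-21052, Add(4927, Mul(-1, p))), 13383) = Add(Add(-21052, Add(4927, Mul(-1, Rational(5393, 32401194)))), 13383) = Add(Add(-21052, Add(4927, Rational(-5393, 32401194))), 13383) = Add(Add(-21052, Rational(159640677445, 32401194)), 13383) = Add(Rational(-522469258643, 32401194), 13383) = Rational(-88844079341, 32401194)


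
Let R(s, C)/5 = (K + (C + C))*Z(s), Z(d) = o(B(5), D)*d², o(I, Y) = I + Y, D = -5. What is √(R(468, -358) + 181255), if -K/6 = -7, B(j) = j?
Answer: √181255 ≈ 425.74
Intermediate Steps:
K = 42 (K = -6*(-7) = 42)
Z(d) = 0 (Z(d) = (5 - 5)*d² = 0*d² = 0)
R(s, C) = 0 (R(s, C) = 5*((42 + (C + C))*0) = 5*((42 + 2*C)*0) = 5*0 = 0)
√(R(468, -358) + 181255) = √(0 + 181255) = √181255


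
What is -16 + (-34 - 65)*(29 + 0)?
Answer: -2887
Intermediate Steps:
-16 + (-34 - 65)*(29 + 0) = -16 - 99*29 = -16 - 2871 = -2887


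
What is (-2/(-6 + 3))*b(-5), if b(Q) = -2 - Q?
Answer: 2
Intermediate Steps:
(-2/(-6 + 3))*b(-5) = (-2/(-6 + 3))*(-2 - 1*(-5)) = (-2/(-3))*(-2 + 5) = -⅓*(-2)*3 = (⅔)*3 = 2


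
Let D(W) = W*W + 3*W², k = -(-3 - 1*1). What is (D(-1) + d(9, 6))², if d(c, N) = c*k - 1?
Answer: 1521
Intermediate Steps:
k = 4 (k = -(-3 - 1) = -1*(-4) = 4)
D(W) = 4*W² (D(W) = W² + 3*W² = 4*W²)
d(c, N) = -1 + 4*c (d(c, N) = c*4 - 1 = 4*c - 1 = -1 + 4*c)
(D(-1) + d(9, 6))² = (4*(-1)² + (-1 + 4*9))² = (4*1 + (-1 + 36))² = (4 + 35)² = 39² = 1521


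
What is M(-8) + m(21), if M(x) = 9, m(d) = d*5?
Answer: 114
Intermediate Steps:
m(d) = 5*d
M(-8) + m(21) = 9 + 5*21 = 9 + 105 = 114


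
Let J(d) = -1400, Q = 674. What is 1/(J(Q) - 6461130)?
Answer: -1/6462530 ≈ -1.5474e-7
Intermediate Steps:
1/(J(Q) - 6461130) = 1/(-1400 - 6461130) = 1/(-6462530) = -1/6462530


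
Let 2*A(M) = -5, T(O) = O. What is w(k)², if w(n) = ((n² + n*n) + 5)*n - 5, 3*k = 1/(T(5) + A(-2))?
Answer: 213422881/11390625 ≈ 18.737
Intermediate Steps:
A(M) = -5/2 (A(M) = (½)*(-5) = -5/2)
k = 2/15 (k = 1/(3*(5 - 5/2)) = 1/(3*(5/2)) = (⅓)*(⅖) = 2/15 ≈ 0.13333)
w(n) = -5 + n*(5 + 2*n²) (w(n) = ((n² + n²) + 5)*n - 5 = (2*n² + 5)*n - 5 = (5 + 2*n²)*n - 5 = n*(5 + 2*n²) - 5 = -5 + n*(5 + 2*n²))
w(k)² = (-5 + 2*(2/15)³ + 5*(2/15))² = (-5 + 2*(8/3375) + ⅔)² = (-5 + 16/3375 + ⅔)² = (-14609/3375)² = 213422881/11390625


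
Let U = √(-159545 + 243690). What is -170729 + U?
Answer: -170729 + √84145 ≈ -1.7044e+5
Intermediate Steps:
U = √84145 ≈ 290.08
-170729 + U = -170729 + √84145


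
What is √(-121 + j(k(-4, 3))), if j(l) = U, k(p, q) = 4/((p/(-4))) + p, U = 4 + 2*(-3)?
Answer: I*√123 ≈ 11.091*I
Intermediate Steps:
U = -2 (U = 4 - 6 = -2)
k(p, q) = p - 16/p (k(p, q) = 4/((p*(-¼))) + p = 4/((-p/4)) + p = 4*(-4/p) + p = -16/p + p = p - 16/p)
j(l) = -2
√(-121 + j(k(-4, 3))) = √(-121 - 2) = √(-123) = I*√123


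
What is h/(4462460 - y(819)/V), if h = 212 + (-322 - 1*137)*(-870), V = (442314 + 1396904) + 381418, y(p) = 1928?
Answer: 8531128353/95283647333 ≈ 0.089534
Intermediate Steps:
V = 2220636 (V = 1839218 + 381418 = 2220636)
h = 399542 (h = 212 + (-322 - 137)*(-870) = 212 - 459*(-870) = 212 + 399330 = 399542)
h/(4462460 - y(819)/V) = 399542/(4462460 - 1928/2220636) = 399542/(4462460 - 1*482/555159) = 399542/(4462460 - 482/555159) = 399542/(2477374830658/555159) = 399542*(555159/2477374830658) = 8531128353/95283647333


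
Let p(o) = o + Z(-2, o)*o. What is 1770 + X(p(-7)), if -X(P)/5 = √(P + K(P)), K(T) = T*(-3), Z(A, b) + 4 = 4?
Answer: 1770 - 5*√14 ≈ 1751.3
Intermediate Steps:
Z(A, b) = 0 (Z(A, b) = -4 + 4 = 0)
p(o) = o (p(o) = o + 0*o = o + 0 = o)
K(T) = -3*T
X(P) = -5*√2*√(-P) (X(P) = -5*√(P - 3*P) = -5*√2*√(-P))
1770 + X(p(-7)) = 1770 - 5*√2*√(-1*(-7)) = 1770 - 5*√2*√7 = 1770 - 5*√14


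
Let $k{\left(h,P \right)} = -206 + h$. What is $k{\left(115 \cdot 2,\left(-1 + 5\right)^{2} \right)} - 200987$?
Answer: $-200963$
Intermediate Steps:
$k{\left(115 \cdot 2,\left(-1 + 5\right)^{2} \right)} - 200987 = \left(-206 + 115 \cdot 2\right) - 200987 = \left(-206 + 230\right) - 200987 = 24 - 200987 = -200963$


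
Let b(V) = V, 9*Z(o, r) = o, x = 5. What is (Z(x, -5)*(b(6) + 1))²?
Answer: 1225/81 ≈ 15.123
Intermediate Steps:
Z(o, r) = o/9
(Z(x, -5)*(b(6) + 1))² = (((⅑)*5)*(6 + 1))² = ((5/9)*7)² = (35/9)² = 1225/81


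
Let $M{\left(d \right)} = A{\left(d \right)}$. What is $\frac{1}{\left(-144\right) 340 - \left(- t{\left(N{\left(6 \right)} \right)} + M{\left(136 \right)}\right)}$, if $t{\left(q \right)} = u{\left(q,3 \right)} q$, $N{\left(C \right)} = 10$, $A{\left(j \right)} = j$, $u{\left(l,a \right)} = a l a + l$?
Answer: $- \frac{1}{48096} \approx -2.0792 \cdot 10^{-5}$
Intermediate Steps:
$u{\left(l,a \right)} = l + l a^{2}$ ($u{\left(l,a \right)} = l a^{2} + l = l + l a^{2}$)
$M{\left(d \right)} = d$
$t{\left(q \right)} = 10 q^{2}$ ($t{\left(q \right)} = q \left(1 + 3^{2}\right) q = q \left(1 + 9\right) q = q 10 q = 10 q q = 10 q^{2}$)
$\frac{1}{\left(-144\right) 340 - \left(- t{\left(N{\left(6 \right)} \right)} + M{\left(136 \right)}\right)} = \frac{1}{\left(-144\right) 340 + \left(10 \cdot 10^{2} - 136\right)} = \frac{1}{-48960 + \left(10 \cdot 100 - 136\right)} = \frac{1}{-48960 + \left(1000 - 136\right)} = \frac{1}{-48960 + 864} = \frac{1}{-48096} = - \frac{1}{48096}$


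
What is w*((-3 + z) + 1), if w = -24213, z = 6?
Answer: -96852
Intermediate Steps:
w*((-3 + z) + 1) = -24213*((-3 + 6) + 1) = -24213*(3 + 1) = -24213*4 = -96852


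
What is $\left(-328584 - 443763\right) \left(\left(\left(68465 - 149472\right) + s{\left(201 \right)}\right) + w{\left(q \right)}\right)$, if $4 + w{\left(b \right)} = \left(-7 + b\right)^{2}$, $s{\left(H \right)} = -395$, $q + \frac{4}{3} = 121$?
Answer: $\frac{159209036090}{3} \approx 5.307 \cdot 10^{10}$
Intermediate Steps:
$q = \frac{359}{3}$ ($q = - \frac{4}{3} + 121 = \frac{359}{3} \approx 119.67$)
$w{\left(b \right)} = -4 + \left(-7 + b\right)^{2}$
$\left(-328584 - 443763\right) \left(\left(\left(68465 - 149472\right) + s{\left(201 \right)}\right) + w{\left(q \right)}\right) = \left(-328584 - 443763\right) \left(\left(\left(68465 - 149472\right) - 395\right) - \left(4 - \left(-7 + \frac{359}{3}\right)^{2}\right)\right) = - 772347 \left(\left(-81007 - 395\right) - \left(4 - \left(\frac{338}{3}\right)^{2}\right)\right) = - 772347 \left(-81402 + \left(-4 + \frac{114244}{9}\right)\right) = - 772347 \left(-81402 + \frac{114208}{9}\right) = \left(-772347\right) \left(- \frac{618410}{9}\right) = \frac{159209036090}{3}$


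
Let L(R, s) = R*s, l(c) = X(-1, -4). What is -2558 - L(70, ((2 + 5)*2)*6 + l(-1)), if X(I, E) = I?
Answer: -8368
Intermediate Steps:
l(c) = -1
-2558 - L(70, ((2 + 5)*2)*6 + l(-1)) = -2558 - 70*(((2 + 5)*2)*6 - 1) = -2558 - 70*((7*2)*6 - 1) = -2558 - 70*(14*6 - 1) = -2558 - 70*(84 - 1) = -2558 - 70*83 = -2558 - 1*5810 = -2558 - 5810 = -8368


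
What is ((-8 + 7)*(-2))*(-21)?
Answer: -42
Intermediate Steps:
((-8 + 7)*(-2))*(-21) = -1*(-2)*(-21) = 2*(-21) = -42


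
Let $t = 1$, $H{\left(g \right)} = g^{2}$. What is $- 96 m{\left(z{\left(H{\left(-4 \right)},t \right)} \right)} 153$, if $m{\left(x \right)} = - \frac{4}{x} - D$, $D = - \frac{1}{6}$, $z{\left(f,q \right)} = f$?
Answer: $1224$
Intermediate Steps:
$D = - \frac{1}{6}$ ($D = \left(-1\right) \frac{1}{6} = - \frac{1}{6} \approx -0.16667$)
$m{\left(x \right)} = \frac{1}{6} - \frac{4}{x}$ ($m{\left(x \right)} = - \frac{4}{x} - - \frac{1}{6} = - \frac{4}{x} + \frac{1}{6} = \frac{1}{6} - \frac{4}{x}$)
$- 96 m{\left(z{\left(H{\left(-4 \right)},t \right)} \right)} 153 = - 96 \frac{-24 + \left(-4\right)^{2}}{6 \left(-4\right)^{2}} \cdot 153 = - 96 \frac{-24 + 16}{6 \cdot 16} \cdot 153 = - 96 \cdot \frac{1}{6} \cdot \frac{1}{16} \left(-8\right) 153 = \left(-96\right) \left(- \frac{1}{12}\right) 153 = 8 \cdot 153 = 1224$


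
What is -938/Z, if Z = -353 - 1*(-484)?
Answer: -938/131 ≈ -7.1603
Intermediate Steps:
Z = 131 (Z = -353 + 484 = 131)
-938/Z = -938/131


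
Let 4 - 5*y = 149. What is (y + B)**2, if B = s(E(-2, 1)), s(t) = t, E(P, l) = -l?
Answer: 900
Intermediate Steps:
y = -29 (y = 4/5 - 1/5*149 = 4/5 - 149/5 = -29)
B = -1 (B = -1*1 = -1)
(y + B)**2 = (-29 - 1)**2 = (-30)**2 = 900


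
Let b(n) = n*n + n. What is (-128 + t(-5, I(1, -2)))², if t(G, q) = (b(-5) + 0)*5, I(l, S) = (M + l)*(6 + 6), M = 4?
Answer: 784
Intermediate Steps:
I(l, S) = 48 + 12*l (I(l, S) = (4 + l)*(6 + 6) = (4 + l)*12 = 48 + 12*l)
b(n) = n + n² (b(n) = n² + n = n + n²)
t(G, q) = 100 (t(G, q) = (-5*(1 - 5) + 0)*5 = (-5*(-4) + 0)*5 = (20 + 0)*5 = 20*5 = 100)
(-128 + t(-5, I(1, -2)))² = (-128 + 100)² = (-28)² = 784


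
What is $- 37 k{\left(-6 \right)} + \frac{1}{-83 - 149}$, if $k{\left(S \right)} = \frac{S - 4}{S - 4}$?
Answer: $- \frac{8585}{232} \approx -37.004$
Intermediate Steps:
$k{\left(S \right)} = 1$ ($k{\left(S \right)} = \frac{-4 + S}{-4 + S} = 1$)
$- 37 k{\left(-6 \right)} + \frac{1}{-83 - 149} = \left(-37\right) 1 + \frac{1}{-83 - 149} = -37 + \frac{1}{-232} = -37 - \frac{1}{232} = - \frac{8585}{232}$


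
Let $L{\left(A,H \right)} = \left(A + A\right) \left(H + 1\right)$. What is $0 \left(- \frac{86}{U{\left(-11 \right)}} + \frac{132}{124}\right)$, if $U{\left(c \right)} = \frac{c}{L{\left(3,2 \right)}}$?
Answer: $0$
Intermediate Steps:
$L{\left(A,H \right)} = 2 A \left(1 + H\right)$
$U{\left(c \right)} = \frac{c}{18}$ ($U{\left(c \right)} = \frac{c}{2 \cdot 3 \left(1 + 2\right)} = \frac{c}{2 \cdot 3 \cdot 3} = \frac{c}{18}$)
$0 \left(- \frac{86}{U{\left(-11 \right)}} + \frac{132}{124}\right) = 0 \left(- \frac{86}{\frac{1}{18} \left(-11\right)} + \frac{132}{124}\right) = 0 \left(- \frac{86}{- \frac{11}{18}} + 132 \cdot \frac{1}{124}\right) = 0 \left(\left(-86\right) \left(- \frac{18}{11}\right) + \frac{33}{31}\right) = 0 \left(\frac{1548}{11} + \frac{33}{31}\right) = 0 \cdot \frac{48351}{341} = 0$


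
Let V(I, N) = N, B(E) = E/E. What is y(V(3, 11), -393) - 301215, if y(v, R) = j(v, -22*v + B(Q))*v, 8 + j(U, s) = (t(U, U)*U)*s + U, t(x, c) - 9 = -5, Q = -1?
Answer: -417826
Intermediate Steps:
t(x, c) = 4 (t(x, c) = 9 - 5 = 4)
B(E) = 1
j(U, s) = -8 + U + 4*U*s (j(U, s) = -8 + ((4*U)*s + U) = -8 + (4*U*s + U) = -8 + (U + 4*U*s) = -8 + U + 4*U*s)
y(v, R) = v*(-8 + v + 4*v*(1 - 22*v)) (y(v, R) = (-8 + v + 4*v*(-22*v + 1))*v = (-8 + v + 4*v*(1 - 22*v))*v = v*(-8 + v + 4*v*(1 - 22*v)))
y(V(3, 11), -393) - 301215 = 11*(-8 - 88*11² + 5*11) - 301215 = 11*(-8 - 88*121 + 55) - 301215 = 11*(-8 - 10648 + 55) - 301215 = 11*(-10601) - 301215 = -116611 - 301215 = -417826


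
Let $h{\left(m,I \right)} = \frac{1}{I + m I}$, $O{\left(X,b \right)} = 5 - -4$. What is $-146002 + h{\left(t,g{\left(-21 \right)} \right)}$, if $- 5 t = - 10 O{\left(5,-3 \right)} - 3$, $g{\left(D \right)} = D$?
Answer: $- \frac{300472121}{2058} \approx -1.46 \cdot 10^{5}$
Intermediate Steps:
$O{\left(X,b \right)} = 9$ ($O{\left(X,b \right)} = 5 + 4 = 9$)
$t = \frac{93}{5}$ ($t = - \frac{\left(-10\right) 9 - 3}{5} = - \frac{-90 - 3}{5} = \left(- \frac{1}{5}\right) \left(-93\right) = \frac{93}{5} \approx 18.6$)
$h{\left(m,I \right)} = \frac{1}{I + I m}$
$-146002 + h{\left(t,g{\left(-21 \right)} \right)} = -146002 + \frac{1}{\left(-21\right) \left(1 + \frac{93}{5}\right)} = -146002 - \frac{1}{21 \cdot \frac{98}{5}} = -146002 - \frac{5}{2058} = - \frac{300472121}{2058}$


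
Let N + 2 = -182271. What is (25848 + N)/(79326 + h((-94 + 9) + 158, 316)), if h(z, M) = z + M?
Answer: -31285/15943 ≈ -1.9623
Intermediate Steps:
N = -182273 (N = -2 - 182271 = -182273)
h(z, M) = M + z
(25848 + N)/(79326 + h((-94 + 9) + 158, 316)) = (25848 - 182273)/(79326 + (316 + ((-94 + 9) + 158))) = -156425/(79326 + (316 + (-85 + 158))) = -156425/(79326 + (316 + 73)) = -156425/(79326 + 389) = -156425/79715 = -156425*1/79715 = -31285/15943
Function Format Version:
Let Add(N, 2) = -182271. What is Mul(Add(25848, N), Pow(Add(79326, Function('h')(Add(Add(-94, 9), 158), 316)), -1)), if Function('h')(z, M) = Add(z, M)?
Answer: Rational(-31285, 15943) ≈ -1.9623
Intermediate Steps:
N = -182273 (N = Add(-2, -182271) = -182273)
Function('h')(z, M) = Add(M, z)
Mul(Add(25848, N), Pow(Add(79326, Function('h')(Add(Add(-94, 9), 158), 316)), -1)) = Mul(Add(25848, -182273), Pow(Add(79326, Add(316, Add(Add(-94, 9), 158))), -1)) = Mul(-156425, Pow(Add(79326, Add(316, Add(-85, 158))), -1)) = Mul(-156425, Pow(Add(79326, Add(316, 73)), -1)) = Mul(-156425, Pow(Add(79326, 389), -1)) = Mul(-156425, Pow(79715, -1)) = Mul(-156425, Rational(1, 79715)) = Rational(-31285, 15943)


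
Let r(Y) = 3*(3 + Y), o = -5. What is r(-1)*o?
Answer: -30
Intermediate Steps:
r(Y) = 9 + 3*Y
r(-1)*o = (9 + 3*(-1))*(-5) = (9 - 3)*(-5) = 6*(-5) = -30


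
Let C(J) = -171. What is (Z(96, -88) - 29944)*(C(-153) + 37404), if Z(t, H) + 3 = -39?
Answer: -1116468738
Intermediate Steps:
Z(t, H) = -42 (Z(t, H) = -3 - 39 = -42)
(Z(96, -88) - 29944)*(C(-153) + 37404) = (-42 - 29944)*(-171 + 37404) = -29986*37233 = -1116468738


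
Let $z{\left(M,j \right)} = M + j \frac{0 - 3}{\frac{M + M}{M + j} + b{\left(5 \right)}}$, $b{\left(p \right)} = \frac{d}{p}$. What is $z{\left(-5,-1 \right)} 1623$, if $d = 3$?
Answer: $- \frac{202875}{34} \approx -5966.9$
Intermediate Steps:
$b{\left(p \right)} = \frac{3}{p}$
$z{\left(M,j \right)} = M - \frac{3 j}{\frac{3}{5} + \frac{2 M}{M + j}}$ ($z{\left(M,j \right)} = M + j \frac{0 - 3}{\frac{M + M}{M + j} + \frac{3}{5}} = M + j \left(- \frac{3}{\frac{2 M}{M + j} + 3 \cdot \frac{1}{5}}\right) = M + j \left(- \frac{3}{\frac{2 M}{M + j} + \frac{3}{5}}\right) = M + j \left(- \frac{3}{\frac{3}{5} + \frac{2 M}{M + j}}\right) = M - \frac{3 j}{\frac{3}{5} + \frac{2 M}{M + j}}$)
$z{\left(-5,-1 \right)} 1623 = \frac{- 15 \left(-1\right)^{2} + 13 \left(-5\right)^{2} - \left(-60\right) \left(-1\right)}{3 \left(-1\right) + 13 \left(-5\right)} 1623 = \frac{\left(-15\right) 1 + 13 \cdot 25 - 60}{-3 - 65} \cdot 1623 = \frac{-15 + 325 - 60}{-68} \cdot 1623 = \left(- \frac{1}{68}\right) 250 \cdot 1623 = \left(- \frac{125}{34}\right) 1623 = - \frac{202875}{34}$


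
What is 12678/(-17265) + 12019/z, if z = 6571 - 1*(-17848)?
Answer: -34025349/140531345 ≈ -0.24212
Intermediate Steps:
z = 24419 (z = 6571 + 17848 = 24419)
12678/(-17265) + 12019/z = 12678/(-17265) + 12019/24419 = 12678*(-1/17265) + 12019*(1/24419) = -4226/5755 + 12019/24419 = -34025349/140531345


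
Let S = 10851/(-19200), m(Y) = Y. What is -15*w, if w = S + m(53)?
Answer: -1006749/1280 ≈ -786.52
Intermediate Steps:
S = -3617/6400 (S = 10851*(-1/19200) = -3617/6400 ≈ -0.56516)
w = 335583/6400 (w = -3617/6400 + 53 = 335583/6400 ≈ 52.435)
-15*w = -15*335583/6400 = -1006749/1280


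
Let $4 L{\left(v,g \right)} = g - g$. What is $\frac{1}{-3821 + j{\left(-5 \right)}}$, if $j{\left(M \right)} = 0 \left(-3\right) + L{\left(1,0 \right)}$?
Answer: $- \frac{1}{3821} \approx -0.00026171$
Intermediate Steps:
$L{\left(v,g \right)} = 0$ ($L{\left(v,g \right)} = \frac{g - g}{4} = \frac{1}{4} \cdot 0 = 0$)
$j{\left(M \right)} = 0$ ($j{\left(M \right)} = 0 \left(-3\right) + 0 = 0 + 0 = 0$)
$\frac{1}{-3821 + j{\left(-5 \right)}} = \frac{1}{-3821 + 0} = \frac{1}{-3821} = - \frac{1}{3821}$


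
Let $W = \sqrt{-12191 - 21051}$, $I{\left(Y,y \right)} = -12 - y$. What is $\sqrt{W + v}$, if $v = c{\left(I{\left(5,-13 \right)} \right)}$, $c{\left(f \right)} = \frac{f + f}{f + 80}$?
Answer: $\frac{\sqrt{2 + 81 i \sqrt{33242}}}{9} \approx 9.5485 + 9.5472 i$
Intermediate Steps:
$c{\left(f \right)} = \frac{2 f}{80 + f}$
$v = \frac{2}{81}$ ($v = \frac{2 \left(-12 - -13\right)}{80 - -1} = \frac{2 \left(-12 + 13\right)}{80 + \left(-12 + 13\right)} = 2 \cdot 1 \frac{1}{80 + 1} = 2 \cdot 1 \cdot \frac{1}{81} = \frac{2}{81} \approx 0.024691$)
$W = i \sqrt{33242}$ ($W = \sqrt{-33242} = i \sqrt{33242} \approx 182.32 i$)
$\sqrt{W + v} = \sqrt{i \sqrt{33242} + \frac{2}{81}} = \sqrt{\frac{2}{81} + i \sqrt{33242}}$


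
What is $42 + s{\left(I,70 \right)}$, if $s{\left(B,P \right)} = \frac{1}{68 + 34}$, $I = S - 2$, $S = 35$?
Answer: $\frac{4285}{102} \approx 42.01$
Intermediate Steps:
$I = 33$ ($I = 35 - 2 = 33$)
$s{\left(B,P \right)} = \frac{1}{102}$
$42 + s{\left(I,70 \right)} = 42 + \frac{1}{102} = \frac{4285}{102}$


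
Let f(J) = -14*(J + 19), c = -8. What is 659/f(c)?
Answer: -659/154 ≈ -4.2792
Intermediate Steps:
f(J) = -266 - 14*J (f(J) = -14*(19 + J) = -266 - 14*J)
659/f(c) = 659/(-266 - 14*(-8)) = 659/(-266 + 112) = 659/(-154) = 659*(-1/154) = -659/154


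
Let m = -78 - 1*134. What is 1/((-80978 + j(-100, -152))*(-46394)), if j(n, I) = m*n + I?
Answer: 1/2780392420 ≈ 3.5966e-10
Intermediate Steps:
m = -212 (m = -78 - 134 = -212)
j(n, I) = I - 212*n (j(n, I) = -212*n + I = I - 212*n)
1/((-80978 + j(-100, -152))*(-46394)) = 1/(-80978 + (-152 - 212*(-100))*(-46394)) = -1/46394/(-80978 + (-152 + 21200)) = -1/46394/(-80978 + 21048) = -1/46394/(-59930) = -1/59930*(-1/46394) = 1/2780392420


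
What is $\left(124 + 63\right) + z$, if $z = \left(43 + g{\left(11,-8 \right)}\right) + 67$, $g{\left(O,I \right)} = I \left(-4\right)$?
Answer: $329$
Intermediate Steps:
$g{\left(O,I \right)} = - 4 I$
$z = 142$ ($z = \left(43 - -32\right) + 67 = \left(43 + 32\right) + 67 = 75 + 67 = 142$)
$\left(124 + 63\right) + z = \left(124 + 63\right) + 142 = 187 + 142 = 329$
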